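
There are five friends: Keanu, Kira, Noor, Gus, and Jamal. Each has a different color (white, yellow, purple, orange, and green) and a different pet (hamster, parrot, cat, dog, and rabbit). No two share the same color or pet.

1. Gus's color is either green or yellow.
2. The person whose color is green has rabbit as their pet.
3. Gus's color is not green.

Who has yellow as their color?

Gus

With clues 1–3, Jamal, Keanu, Kira, and Noor are impossible for the one with color yellow.
That leaves Gus.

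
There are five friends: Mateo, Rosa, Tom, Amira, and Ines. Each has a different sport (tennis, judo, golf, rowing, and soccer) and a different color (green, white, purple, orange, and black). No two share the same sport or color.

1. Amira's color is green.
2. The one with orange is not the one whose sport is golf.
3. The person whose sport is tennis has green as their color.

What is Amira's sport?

With clues 1–3, golf, judo, rowing, and soccer are impossible for Amira's sport.
That leaves tennis.

tennis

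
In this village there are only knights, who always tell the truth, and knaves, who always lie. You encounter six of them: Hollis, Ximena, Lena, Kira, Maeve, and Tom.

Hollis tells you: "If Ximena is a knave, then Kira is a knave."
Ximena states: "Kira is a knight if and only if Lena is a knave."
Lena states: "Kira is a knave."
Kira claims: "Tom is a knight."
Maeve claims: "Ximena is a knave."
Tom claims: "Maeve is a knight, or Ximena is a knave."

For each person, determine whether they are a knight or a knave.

Hollis: knight, Ximena: knight, Lena: knight, Kira: knave, Maeve: knave, Tom: knave

Consider Hollis. Suppose Hollis is a knave.
Then no assignment of the remaining roles makes every statement match its speaker's type — contradiction.
So Hollis is a knight.
Consider Ximena. Suppose Ximena is a knave.
Then no assignment of the remaining roles makes every statement match its speaker's type — contradiction.
So Ximena is a knight.
With that fixed, Maeve's statement is false, so Maeve is a knave.
With that fixed, Tom's statement is false, so Tom is a knave.
With that fixed, Kira's statement is false, so Kira is a knave.
With that fixed, Lena's statement is true, so Lena is a knight.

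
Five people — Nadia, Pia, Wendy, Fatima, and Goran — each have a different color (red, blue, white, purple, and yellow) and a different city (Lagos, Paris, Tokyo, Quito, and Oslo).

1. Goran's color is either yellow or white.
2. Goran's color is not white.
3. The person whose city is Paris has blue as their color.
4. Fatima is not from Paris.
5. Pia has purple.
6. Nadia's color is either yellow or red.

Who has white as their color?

Fatima

With clues 1–2, Goran is impossible for the one with color white.
With clues 1–5, Pia is impossible for the one with color white.
With clues 1–6, Nadia and Wendy are impossible for the one with color white.
That leaves Fatima.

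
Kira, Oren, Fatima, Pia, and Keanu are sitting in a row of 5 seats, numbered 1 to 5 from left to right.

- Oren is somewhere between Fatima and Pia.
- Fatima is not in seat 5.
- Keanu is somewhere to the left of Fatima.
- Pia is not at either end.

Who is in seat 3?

Oren

With clues 1–3, Pia is ruled out for seat 3.
With clues 1–4, Fatima, Keanu, and Kira are ruled out for seat 3.
So seat 3 is Oren.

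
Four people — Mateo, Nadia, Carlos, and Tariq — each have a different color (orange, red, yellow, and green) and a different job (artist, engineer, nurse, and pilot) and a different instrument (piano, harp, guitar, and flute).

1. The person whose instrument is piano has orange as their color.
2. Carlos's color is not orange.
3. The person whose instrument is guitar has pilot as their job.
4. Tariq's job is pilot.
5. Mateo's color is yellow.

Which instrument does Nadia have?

With clues 1–4, guitar is impossible for Nadia's instrument.
With clues 1–5, flute and harp are impossible for Nadia's instrument.
That leaves piano.

piano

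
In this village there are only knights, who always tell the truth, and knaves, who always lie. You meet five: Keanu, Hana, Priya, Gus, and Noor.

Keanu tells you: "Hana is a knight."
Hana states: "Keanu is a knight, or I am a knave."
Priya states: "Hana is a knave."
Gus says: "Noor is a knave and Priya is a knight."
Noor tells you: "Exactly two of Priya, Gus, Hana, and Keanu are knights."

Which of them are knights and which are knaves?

Keanu: knight, Hana: knight, Priya: knave, Gus: knave, Noor: knight

Consider Keanu. Suppose Keanu is a knave.
Then whichever role Hana has, Hana's statement has the wrong truth value — contradiction.
So Keanu is a knight.
With that fixed, Hana's statement is true, so Hana is a knight.
With that fixed, Priya's statement is false, so Priya is a knave.
With that fixed, Gus's statement is false, so Gus is a knave.
With that fixed, Noor's statement is true, so Noor is a knight.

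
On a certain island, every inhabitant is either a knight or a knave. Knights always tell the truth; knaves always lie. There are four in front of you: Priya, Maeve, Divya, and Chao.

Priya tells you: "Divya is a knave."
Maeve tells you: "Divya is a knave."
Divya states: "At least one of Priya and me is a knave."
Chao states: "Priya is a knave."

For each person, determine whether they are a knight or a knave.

Priya: knave, Maeve: knave, Divya: knight, Chao: knight

Consider Priya. Suppose Priya is a knight.
Then whichever role Divya has, Divya's statement has the wrong truth value — contradiction.
So Priya is a knave.
With that fixed, Divya's statement is true, so Divya is a knight.
With that fixed, Chao's statement is true, so Chao is a knight.
With that fixed, Maeve's statement is false, so Maeve is a knave.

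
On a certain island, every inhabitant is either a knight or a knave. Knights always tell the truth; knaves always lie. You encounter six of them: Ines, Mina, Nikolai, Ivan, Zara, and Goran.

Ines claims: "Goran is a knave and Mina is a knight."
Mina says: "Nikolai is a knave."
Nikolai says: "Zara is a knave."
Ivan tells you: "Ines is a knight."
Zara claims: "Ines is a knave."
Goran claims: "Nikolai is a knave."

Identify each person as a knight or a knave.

Consider Ines. Suppose Ines is a knight.
Then no assignment of the remaining roles makes every statement match its speaker's type — contradiction.
So Ines is a knave.
With that fixed, Ivan's statement is false, so Ivan is a knave.
With that fixed, Zara's statement is true, so Zara is a knight.
With that fixed, Nikolai's statement is false, so Nikolai is a knave.
With that fixed, Goran's statement is true, so Goran is a knight.
With that fixed, Mina's statement is true, so Mina is a knight.

Ines: knave, Mina: knight, Nikolai: knave, Ivan: knave, Zara: knight, Goran: knight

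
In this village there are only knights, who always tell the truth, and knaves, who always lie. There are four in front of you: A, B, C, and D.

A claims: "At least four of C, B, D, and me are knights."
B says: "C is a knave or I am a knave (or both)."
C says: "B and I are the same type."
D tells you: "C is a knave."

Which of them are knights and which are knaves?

A: knave, B: knight, C: knave, D: knight

Consider A. Suppose A is a knight.
Then no assignment of the remaining roles makes every statement match its speaker's type — contradiction.
So A is a knave.
Consider B. Suppose B is a knave.
Then B's own statement would have to be false, but it can't be — contradiction.
So B is a knight.
Consider C. Suppose C is a knight.
Then B's statement comes out false, contradicting B being a knight.
So C is a knave.
With that fixed, D's statement is true, so D is a knight.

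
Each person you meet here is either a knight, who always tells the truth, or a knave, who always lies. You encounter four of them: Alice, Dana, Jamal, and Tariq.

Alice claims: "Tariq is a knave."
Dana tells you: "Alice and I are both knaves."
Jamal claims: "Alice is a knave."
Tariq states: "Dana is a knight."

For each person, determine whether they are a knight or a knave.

Alice: knight, Dana: knave, Jamal: knave, Tariq: knave

Consider Alice. Suppose Alice is a knave.
Then whichever role Dana has, Dana's statement has the wrong truth value — contradiction.
So Alice is a knight.
With that fixed, Dana's statement is false, so Dana is a knave.
With that fixed, Jamal's statement is false, so Jamal is a knave.
With that fixed, Tariq's statement is false, so Tariq is a knave.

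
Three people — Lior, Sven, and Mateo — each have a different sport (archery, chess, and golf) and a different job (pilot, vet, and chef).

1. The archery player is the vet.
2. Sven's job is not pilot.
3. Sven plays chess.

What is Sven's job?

With clues 1–2, pilot is impossible for Sven's job.
With clues 1–3, vet is impossible for Sven's job.
That leaves chef.

chef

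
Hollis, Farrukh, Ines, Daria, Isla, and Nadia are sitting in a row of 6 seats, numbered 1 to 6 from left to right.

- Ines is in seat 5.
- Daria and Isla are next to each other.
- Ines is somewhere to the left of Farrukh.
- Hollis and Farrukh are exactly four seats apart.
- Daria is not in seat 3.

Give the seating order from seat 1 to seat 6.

From clue 1: Ines → seat 5.
From clues 1–2: Daria is in {1,2,3,4}.
From clues 1–3: Farrukh → seat 6.
From clues 1–4: Nadia → seat 1, Hollis → seat 2.
From clues 1–5: Isla → seat 3, Daria → seat 4.

Nadia, Hollis, Isla, Daria, Ines, Farrukh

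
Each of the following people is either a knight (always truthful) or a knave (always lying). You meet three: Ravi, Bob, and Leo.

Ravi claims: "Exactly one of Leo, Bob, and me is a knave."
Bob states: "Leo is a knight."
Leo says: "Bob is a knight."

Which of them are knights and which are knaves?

Ravi: knave, Bob: knave, Leo: knave

Consider Ravi. Suppose Ravi is a knight.
Then no assignment of the remaining roles makes every statement match its speaker's type — contradiction.
So Ravi is a knave.
Consider Bob. Suppose Bob is a knight.
Then no assignment of the remaining roles makes every statement match its speaker's type — contradiction.
So Bob is a knave.
With that fixed, Leo's statement is false, so Leo is a knave.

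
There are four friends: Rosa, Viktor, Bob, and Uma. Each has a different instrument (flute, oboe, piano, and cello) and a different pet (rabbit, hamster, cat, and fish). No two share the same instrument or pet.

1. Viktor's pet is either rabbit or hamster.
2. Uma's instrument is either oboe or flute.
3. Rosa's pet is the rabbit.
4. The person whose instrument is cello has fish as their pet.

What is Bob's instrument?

With clues 1–4, flute, oboe, and piano are impossible for Bob's instrument.
That leaves cello.

cello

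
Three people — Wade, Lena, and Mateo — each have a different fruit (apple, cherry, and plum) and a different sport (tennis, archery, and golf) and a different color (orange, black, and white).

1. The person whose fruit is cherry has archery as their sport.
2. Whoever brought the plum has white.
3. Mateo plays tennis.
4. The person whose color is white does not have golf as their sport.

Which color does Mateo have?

white

With clues 1–4, black and orange are impossible for Mateo's color.
That leaves white.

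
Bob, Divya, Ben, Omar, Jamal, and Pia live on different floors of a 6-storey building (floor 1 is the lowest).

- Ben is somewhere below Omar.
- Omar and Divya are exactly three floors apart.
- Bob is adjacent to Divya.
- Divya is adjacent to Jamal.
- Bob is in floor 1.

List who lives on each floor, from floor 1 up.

Bob, Divya, Jamal, Ben, Omar, Pia

From clue 1: Ben is in {1,2,3,4,5}.
From clues 1–2: Divya is in {1,2,3,5,6}.
From clues 1–4: Divya is in {2,3,5}.
From clues 1–5: Bob → floor 1, Divya → floor 2, Jamal → floor 3, Ben → floor 4, Omar → floor 5, Pia → floor 6.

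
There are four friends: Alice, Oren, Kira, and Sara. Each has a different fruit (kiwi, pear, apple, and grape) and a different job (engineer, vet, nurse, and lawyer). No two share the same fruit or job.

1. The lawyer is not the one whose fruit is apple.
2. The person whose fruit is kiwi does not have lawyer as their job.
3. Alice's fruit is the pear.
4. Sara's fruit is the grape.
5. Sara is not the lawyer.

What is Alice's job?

lawyer

With clues 1–5, engineer, nurse, and vet are impossible for Alice's job.
That leaves lawyer.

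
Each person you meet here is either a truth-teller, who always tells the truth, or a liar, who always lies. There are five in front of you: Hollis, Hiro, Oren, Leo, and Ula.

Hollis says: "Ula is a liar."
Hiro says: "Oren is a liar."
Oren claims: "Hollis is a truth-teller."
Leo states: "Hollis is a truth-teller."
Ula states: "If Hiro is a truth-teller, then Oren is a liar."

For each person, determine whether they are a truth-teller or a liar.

Hollis: liar, Hiro: truth-teller, Oren: liar, Leo: liar, Ula: truth-teller

Consider Hollis. Suppose Hollis is a truth-teller.
Then no assignment of the remaining roles makes every statement match its speaker's type — contradiction.
So Hollis is a liar.
With that fixed, Oren's statement is false, so Oren is a liar.
With that fixed, Leo's statement is false, so Leo is a liar.
With that fixed, Ula's statement is true, so Ula is a truth-teller.
With that fixed, Hiro's statement is true, so Hiro is a truth-teller.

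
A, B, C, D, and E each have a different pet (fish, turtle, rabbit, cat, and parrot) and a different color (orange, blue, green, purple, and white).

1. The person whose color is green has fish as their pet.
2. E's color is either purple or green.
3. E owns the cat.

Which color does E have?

With clues 1–2, blue, orange, and white are impossible for E's color.
With clues 1–3, green is impossible for E's color.
That leaves purple.

purple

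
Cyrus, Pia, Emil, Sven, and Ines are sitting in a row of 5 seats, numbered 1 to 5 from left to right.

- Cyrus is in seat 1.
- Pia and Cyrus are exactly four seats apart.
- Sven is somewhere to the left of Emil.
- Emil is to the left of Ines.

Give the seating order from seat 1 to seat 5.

Cyrus, Sven, Emil, Ines, Pia

From clue 1: Cyrus → seat 1.
From clues 1–2: Pia → seat 5.
From clues 1–3: Emil is in {3,4}.
From clues 1–4: Sven → seat 2, Emil → seat 3, Ines → seat 4.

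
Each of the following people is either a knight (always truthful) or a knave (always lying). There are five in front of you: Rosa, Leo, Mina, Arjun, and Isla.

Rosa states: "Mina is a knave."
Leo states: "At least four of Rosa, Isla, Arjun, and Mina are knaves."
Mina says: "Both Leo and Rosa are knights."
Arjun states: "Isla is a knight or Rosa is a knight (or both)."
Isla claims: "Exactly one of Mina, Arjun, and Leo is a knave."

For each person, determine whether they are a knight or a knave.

Rosa: knight, Leo: knave, Mina: knave, Arjun: knight, Isla: knave

Consider Rosa. Suppose Rosa is a knave.
Then no assignment of the remaining roles makes every statement match its speaker's type — contradiction.
So Rosa is a knight.
With that fixed, Leo's statement is false, so Leo is a knave.
With that fixed, Mina's statement is false, so Mina is a knave.
With that fixed, Arjun's statement is true, so Arjun is a knight.
With that fixed, Isla's statement is false, so Isla is a knave.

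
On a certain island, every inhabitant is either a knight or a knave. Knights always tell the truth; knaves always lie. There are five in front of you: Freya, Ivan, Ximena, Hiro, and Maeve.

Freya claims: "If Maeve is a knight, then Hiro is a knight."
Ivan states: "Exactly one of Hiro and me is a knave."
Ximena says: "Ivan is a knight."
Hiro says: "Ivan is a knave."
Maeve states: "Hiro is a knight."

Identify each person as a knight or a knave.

Freya: knight, Ivan: knight, Ximena: knight, Hiro: knave, Maeve: knave

Consider Freya. Suppose Freya is a knave.
Then no assignment of the remaining roles makes every statement match its speaker's type — contradiction.
So Freya is a knight.
Consider Ivan. Suppose Ivan is a knave.
Then no assignment of the remaining roles makes every statement match its speaker's type — contradiction.
So Ivan is a knight.
With that fixed, Ximena's statement is true, so Ximena is a knight.
With that fixed, Hiro's statement is false, so Hiro is a knave.
With that fixed, Maeve's statement is false, so Maeve is a knave.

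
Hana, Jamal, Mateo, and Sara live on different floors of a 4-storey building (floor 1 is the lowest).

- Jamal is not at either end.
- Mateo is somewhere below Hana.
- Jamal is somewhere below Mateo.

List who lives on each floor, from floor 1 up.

From clue 1: Jamal is in {2,3}.
From clues 1–3: Sara → floor 1, Jamal → floor 2, Mateo → floor 3, Hana → floor 4.

Sara, Jamal, Mateo, Hana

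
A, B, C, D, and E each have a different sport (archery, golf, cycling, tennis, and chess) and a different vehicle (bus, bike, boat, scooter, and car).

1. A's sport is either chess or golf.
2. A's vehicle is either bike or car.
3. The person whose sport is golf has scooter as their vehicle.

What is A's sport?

Clue 1 rules out archery, cycling, and tennis for A's sport.
With clues 1–3, golf is impossible for A's sport.
That leaves chess.

chess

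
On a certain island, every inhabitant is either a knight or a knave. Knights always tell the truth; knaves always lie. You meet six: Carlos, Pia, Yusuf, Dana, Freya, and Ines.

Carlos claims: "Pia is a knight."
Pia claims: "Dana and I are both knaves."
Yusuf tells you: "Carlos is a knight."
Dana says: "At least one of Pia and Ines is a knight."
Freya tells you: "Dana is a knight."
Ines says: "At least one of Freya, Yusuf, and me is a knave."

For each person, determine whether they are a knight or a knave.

Consider Carlos. Suppose Carlos is a knight.
Then no assignment of the remaining roles makes every statement match its speaker's type — contradiction.
So Carlos is a knave.
With that fixed, Yusuf's statement is false, so Yusuf is a knave.
With that fixed, Ines's statement is true, so Ines is a knight.
With that fixed, Dana's statement is true, so Dana is a knight.
With that fixed, Freya's statement is true, so Freya is a knight.
With that fixed, Pia's statement is false, so Pia is a knave.

Carlos: knave, Pia: knave, Yusuf: knave, Dana: knight, Freya: knight, Ines: knight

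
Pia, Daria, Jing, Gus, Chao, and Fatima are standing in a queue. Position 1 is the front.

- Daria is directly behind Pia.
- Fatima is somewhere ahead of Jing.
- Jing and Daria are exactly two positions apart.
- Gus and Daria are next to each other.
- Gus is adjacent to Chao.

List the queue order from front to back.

Fatima, Jing, Pia, Daria, Gus, Chao

From clue 1: Pia is in {1,2,3,4,5}.
From clues 1–4: Fatima is in {1,2}.
From clues 1–5: Fatima → position 1, Jing → position 2, Pia → position 3, Daria → position 4, Gus → position 5, Chao → position 6.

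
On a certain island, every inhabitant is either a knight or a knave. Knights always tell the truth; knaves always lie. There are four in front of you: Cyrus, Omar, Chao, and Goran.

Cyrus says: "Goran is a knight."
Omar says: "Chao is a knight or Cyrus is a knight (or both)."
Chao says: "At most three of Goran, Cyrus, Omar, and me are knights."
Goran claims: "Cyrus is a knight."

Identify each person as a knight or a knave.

Cyrus: knave, Omar: knight, Chao: knight, Goran: knave

Consider Cyrus. Suppose Cyrus is a knight.
Then no assignment of the remaining roles makes every statement match its speaker's type — contradiction.
So Cyrus is a knave.
With that fixed, Chao's statement is true, so Chao is a knight.
With that fixed, Goran's statement is false, so Goran is a knave.
With that fixed, Omar's statement is true, so Omar is a knight.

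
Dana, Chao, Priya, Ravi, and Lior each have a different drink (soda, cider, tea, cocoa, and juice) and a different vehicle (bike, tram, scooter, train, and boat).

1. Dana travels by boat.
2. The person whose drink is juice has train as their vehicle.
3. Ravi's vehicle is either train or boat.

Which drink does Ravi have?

juice

With clues 1–3, cider, cocoa, soda, and tea are impossible for Ravi's drink.
That leaves juice.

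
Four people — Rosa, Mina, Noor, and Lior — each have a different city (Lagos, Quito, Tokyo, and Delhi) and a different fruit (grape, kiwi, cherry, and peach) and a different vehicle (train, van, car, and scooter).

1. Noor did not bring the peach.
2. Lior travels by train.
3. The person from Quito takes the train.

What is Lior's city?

With clues 1–3, Delhi, Lagos, and Tokyo are impossible for Lior's city.
That leaves Quito.

Quito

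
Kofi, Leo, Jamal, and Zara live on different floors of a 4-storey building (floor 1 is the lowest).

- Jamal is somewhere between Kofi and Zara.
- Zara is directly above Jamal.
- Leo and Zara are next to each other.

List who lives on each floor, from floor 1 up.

Kofi, Jamal, Zara, Leo

From clue 1: Jamal is in {2,3}.
From clues 1–2: Kofi is in {1,2}.
From clues 1–3: Kofi → floor 1, Jamal → floor 2, Zara → floor 3, Leo → floor 4.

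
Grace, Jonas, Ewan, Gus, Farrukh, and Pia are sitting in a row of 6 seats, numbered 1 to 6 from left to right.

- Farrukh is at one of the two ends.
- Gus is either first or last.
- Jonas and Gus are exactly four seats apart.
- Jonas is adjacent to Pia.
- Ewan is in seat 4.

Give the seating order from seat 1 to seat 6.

Farrukh, Jonas, Pia, Ewan, Grace, Gus

From clue 1: Farrukh is in {1,6}.
From clues 1–2: Gus is in {1,6}.
From clues 1–3: Jonas is in {2,5}.
From clues 1–5: Farrukh → seat 1, Jonas → seat 2, Pia → seat 3, Ewan → seat 4, Grace → seat 5, Gus → seat 6.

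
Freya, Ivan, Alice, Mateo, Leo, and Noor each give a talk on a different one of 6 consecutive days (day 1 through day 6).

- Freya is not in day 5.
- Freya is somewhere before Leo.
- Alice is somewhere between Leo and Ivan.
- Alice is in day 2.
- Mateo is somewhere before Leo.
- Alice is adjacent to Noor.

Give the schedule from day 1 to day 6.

From clue 1: Freya is in {1,2,3,4,6}.
From clues 1–2: Freya is in {1,2,3,4}.
From clues 1–4: Ivan → day 1, Alice → day 2.
From clues 1–5: Freya is in {3,4}.
From clues 1–6: Noor → day 3, Freya → day 4, Mateo → day 5, Leo → day 6.

Ivan, Alice, Noor, Freya, Mateo, Leo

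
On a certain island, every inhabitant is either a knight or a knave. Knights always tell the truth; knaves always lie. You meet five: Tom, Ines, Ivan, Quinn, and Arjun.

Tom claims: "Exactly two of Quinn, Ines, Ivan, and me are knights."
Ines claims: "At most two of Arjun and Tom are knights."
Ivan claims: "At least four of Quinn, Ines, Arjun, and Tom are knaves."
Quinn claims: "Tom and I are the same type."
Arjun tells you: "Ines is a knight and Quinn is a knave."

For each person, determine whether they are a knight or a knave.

Tom: knight, Ines: knight, Ivan: knave, Quinn: knave, Arjun: knight

Regardless of anyone's role, Ines's statement is true, so Ines is a knight.
With that fixed, Ivan's statement is false, so Ivan is a knave.
Consider Tom. Suppose Tom is a knave.
Then whichever role Quinn has, Quinn's statement has the wrong truth value — contradiction.
So Tom is a knight.
Consider Quinn. Suppose Quinn is a knight.
Then Tom's statement comes out false, contradicting Tom being a knight.
So Quinn is a knave.
With that fixed, Arjun's statement is true, so Arjun is a knight.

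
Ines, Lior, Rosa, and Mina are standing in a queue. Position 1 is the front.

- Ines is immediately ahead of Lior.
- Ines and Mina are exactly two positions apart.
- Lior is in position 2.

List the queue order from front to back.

Ines, Lior, Mina, Rosa

From clue 1: Ines is in {1,2,3}.
From clues 1–3: Ines → position 1, Lior → position 2, Mina → position 3, Rosa → position 4.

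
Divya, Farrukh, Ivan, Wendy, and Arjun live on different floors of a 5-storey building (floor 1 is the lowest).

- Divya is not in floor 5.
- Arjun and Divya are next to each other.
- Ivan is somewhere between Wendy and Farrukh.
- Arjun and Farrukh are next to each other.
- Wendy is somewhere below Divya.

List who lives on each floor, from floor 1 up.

From clue 1: Divya is in {1,2,3,4}.
From clues 1–3: Ivan is in {2,4}.
From clues 1–4: Divya is in {1,3}.
From clues 1–5: Wendy → floor 1, Ivan → floor 2, Divya → floor 3, Arjun → floor 4, Farrukh → floor 5.

Wendy, Ivan, Divya, Arjun, Farrukh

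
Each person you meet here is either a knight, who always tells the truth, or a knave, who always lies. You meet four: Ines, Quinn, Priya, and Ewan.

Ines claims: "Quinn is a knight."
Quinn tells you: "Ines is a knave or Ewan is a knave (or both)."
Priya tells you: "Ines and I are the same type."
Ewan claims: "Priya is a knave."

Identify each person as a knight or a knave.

Consider Ines. Suppose Ines is a knave.
Then whichever role Priya has, Priya's statement has the wrong truth value — contradiction.
So Ines is a knight.
Consider Quinn. Suppose Quinn is a knave.
Then Ines's statement comes out false, contradicting Ines being a knight.
So Quinn is a knight.
Consider Priya. Suppose Priya is a knave.
Then no assignment of the remaining roles makes every statement match its speaker's type — contradiction.
So Priya is a knight.
With that fixed, Ewan's statement is false, so Ewan is a knave.

Ines: knight, Quinn: knight, Priya: knight, Ewan: knave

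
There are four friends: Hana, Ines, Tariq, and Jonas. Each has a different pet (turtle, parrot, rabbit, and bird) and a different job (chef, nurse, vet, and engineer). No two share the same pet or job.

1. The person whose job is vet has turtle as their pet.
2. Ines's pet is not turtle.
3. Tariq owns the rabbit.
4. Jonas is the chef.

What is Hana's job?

With clues 1–4, chef, engineer, and nurse are impossible for Hana's job.
That leaves vet.

vet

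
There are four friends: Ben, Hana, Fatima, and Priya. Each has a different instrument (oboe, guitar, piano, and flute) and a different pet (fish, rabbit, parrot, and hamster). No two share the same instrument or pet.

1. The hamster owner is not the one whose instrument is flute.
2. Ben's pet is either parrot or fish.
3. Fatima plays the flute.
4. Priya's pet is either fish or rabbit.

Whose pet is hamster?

Hana

With clues 1–2, Ben is impossible for the one with pet hamster.
With clues 1–3, Fatima is impossible for the one with pet hamster.
With clues 1–4, Priya is impossible for the one with pet hamster.
That leaves Hana.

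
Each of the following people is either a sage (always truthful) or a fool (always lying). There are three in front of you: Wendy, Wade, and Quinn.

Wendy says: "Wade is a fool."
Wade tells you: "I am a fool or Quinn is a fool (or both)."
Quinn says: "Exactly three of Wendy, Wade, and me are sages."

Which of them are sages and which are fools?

Consider Wendy. Suppose Wendy is a sage.
Then no assignment of the remaining roles makes every statement match its speaker's type — contradiction.
So Wendy is a fool.
With that fixed, Quinn's statement is false, so Quinn is a fool.
With that fixed, Wade's statement is true, so Wade is a sage.

Wendy: fool, Wade: sage, Quinn: fool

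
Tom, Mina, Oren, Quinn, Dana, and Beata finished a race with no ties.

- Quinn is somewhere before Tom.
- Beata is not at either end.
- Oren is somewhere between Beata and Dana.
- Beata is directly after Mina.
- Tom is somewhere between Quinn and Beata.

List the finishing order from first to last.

Quinn, Tom, Mina, Beata, Oren, Dana

From clue 1: Tom is in {2,3,4,5,6}.
From clues 1–2: Beata is in {2,3,4,5}.
From clues 1–3: Oren is in {2,3,4,5}.
From clues 1–4: Tom is in {2,4,5,6}.
From clues 1–5: Quinn → place 1, Tom → place 2, Mina → place 3, Beata → place 4, Oren → place 5, Dana → place 6.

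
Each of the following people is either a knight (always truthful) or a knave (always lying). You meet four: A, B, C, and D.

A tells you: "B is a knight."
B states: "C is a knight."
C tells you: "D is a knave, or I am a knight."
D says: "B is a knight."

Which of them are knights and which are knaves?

Consider A. Suppose A is a knave.
Then no assignment of the remaining roles makes every statement match its speaker's type — contradiction.
So A is a knight.
Consider B. Suppose B is a knave.
Then A's statement comes out false, contradicting A being a knight.
So B is a knight.
With that fixed, D's statement is true, so D is a knight.
Consider C. Suppose C is a knave.
Then B's statement comes out false, contradicting B being a knight.
So C is a knight.

A: knight, B: knight, C: knight, D: knight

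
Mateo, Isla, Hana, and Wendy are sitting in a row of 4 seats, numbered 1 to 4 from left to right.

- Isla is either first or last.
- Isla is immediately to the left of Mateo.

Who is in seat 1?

With clues 1–2, Hana, Mateo, and Wendy are ruled out for seat 1.
So seat 1 is Isla.

Isla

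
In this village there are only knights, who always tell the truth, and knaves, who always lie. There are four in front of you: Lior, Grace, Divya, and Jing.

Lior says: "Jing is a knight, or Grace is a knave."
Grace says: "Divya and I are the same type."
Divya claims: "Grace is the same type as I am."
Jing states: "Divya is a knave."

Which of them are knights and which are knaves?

Lior: knave, Grace: knight, Divya: knight, Jing: knave

Consider Lior. Suppose Lior is a knight.
Then no assignment of the remaining roles makes every statement match its speaker's type — contradiction.
So Lior is a knave.
Consider Grace. Suppose Grace is a knave.
Then Lior's statement comes out true, contradicting Lior being a knave.
So Grace is a knight.
Consider Divya. Suppose Divya is a knave.
Then Grace's statement comes out false, contradicting Grace being a knight.
So Divya is a knight.
With that fixed, Jing's statement is false, so Jing is a knave.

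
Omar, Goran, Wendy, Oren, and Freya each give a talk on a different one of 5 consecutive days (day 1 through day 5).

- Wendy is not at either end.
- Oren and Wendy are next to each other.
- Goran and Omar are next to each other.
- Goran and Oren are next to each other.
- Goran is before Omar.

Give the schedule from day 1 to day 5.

Freya, Wendy, Oren, Goran, Omar

From clue 1: Wendy is in {2,3,4}.
From clues 1–4: Oren → day 3.
From clues 1–5: Freya → day 1, Wendy → day 2, Goran → day 4, Omar → day 5.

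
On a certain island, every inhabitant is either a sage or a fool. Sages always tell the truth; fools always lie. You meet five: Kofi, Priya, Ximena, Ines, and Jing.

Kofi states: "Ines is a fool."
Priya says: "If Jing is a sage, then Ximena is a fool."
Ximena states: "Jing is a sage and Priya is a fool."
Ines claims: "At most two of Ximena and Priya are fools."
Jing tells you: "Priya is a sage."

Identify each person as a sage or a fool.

Kofi: fool, Priya: sage, Ximena: fool, Ines: sage, Jing: sage

Regardless of anyone's role, Ines's statement is true, so Ines is a sage.
With that fixed, Kofi's statement is false, so Kofi is a fool.
Consider Priya. Suppose Priya is a fool.
Then no assignment of the remaining roles makes every statement match its speaker's type — contradiction.
So Priya is a sage.
With that fixed, Ximena's statement is false, so Ximena is a fool.
With that fixed, Jing's statement is true, so Jing is a sage.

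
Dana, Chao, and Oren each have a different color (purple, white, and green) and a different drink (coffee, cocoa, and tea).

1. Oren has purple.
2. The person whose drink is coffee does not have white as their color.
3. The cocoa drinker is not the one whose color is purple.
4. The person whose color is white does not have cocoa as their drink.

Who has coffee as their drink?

With clues 1–4, Chao and Dana are impossible for the one with drink coffee.
That leaves Oren.

Oren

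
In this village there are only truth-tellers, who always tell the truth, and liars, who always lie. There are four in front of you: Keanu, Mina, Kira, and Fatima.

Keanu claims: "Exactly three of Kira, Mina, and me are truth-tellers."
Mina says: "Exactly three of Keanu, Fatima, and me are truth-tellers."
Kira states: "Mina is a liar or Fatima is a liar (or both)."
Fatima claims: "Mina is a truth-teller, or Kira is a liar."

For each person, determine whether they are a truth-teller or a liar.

Keanu: liar, Mina: liar, Kira: truth-teller, Fatima: liar

Consider Keanu. Suppose Keanu is a truth-teller.
Then no assignment of the remaining roles makes every statement match its speaker's type — contradiction.
So Keanu is a liar.
With that fixed, Mina's statement is false, so Mina is a liar.
With that fixed, Kira's statement is true, so Kira is a truth-teller.
With that fixed, Fatima's statement is false, so Fatima is a liar.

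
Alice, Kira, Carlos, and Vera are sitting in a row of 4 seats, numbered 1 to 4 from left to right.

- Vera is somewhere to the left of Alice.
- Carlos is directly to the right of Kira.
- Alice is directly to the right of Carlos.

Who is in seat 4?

With clue 1, Vera is ruled out for seat 4.
With clues 1–2, Kira is ruled out for seat 4.
With clues 1–3, Carlos is ruled out for seat 4.
So seat 4 is Alice.

Alice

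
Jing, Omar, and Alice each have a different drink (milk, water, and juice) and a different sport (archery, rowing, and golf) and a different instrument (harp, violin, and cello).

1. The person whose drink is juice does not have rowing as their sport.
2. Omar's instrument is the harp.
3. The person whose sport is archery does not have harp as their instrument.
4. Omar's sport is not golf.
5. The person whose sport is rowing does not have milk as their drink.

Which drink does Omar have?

With clues 1–4, juice is impossible for Omar's drink.
With clues 1–5, milk is impossible for Omar's drink.
That leaves water.

water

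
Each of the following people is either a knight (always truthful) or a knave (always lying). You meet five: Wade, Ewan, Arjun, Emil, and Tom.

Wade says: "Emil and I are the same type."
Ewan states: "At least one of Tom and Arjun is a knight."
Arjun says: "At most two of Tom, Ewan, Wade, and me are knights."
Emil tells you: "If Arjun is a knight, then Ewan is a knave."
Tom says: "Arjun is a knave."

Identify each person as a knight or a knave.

Wade: knight, Ewan: knight, Arjun: knave, Emil: knight, Tom: knight

Consider Wade. Suppose Wade is a knave.
Then no assignment of the remaining roles makes every statement match its speaker's type — contradiction.
So Wade is a knight.
Consider Ewan. Suppose Ewan is a knave.
Then no assignment of the remaining roles makes every statement match its speaker's type — contradiction.
So Ewan is a knight.
Consider Arjun. Suppose Arjun is a knight.
Then Arjun's own statement would have to be true, but it can't be — contradiction.
So Arjun is a knave.
With that fixed, Emil's statement is true, so Emil is a knight.
With that fixed, Tom's statement is true, so Tom is a knight.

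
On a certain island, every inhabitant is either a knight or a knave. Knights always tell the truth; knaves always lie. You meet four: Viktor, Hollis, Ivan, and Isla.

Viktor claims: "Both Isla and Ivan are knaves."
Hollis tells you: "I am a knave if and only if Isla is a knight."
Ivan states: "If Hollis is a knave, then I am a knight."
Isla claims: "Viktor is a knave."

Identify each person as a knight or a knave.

Viktor: knight, Hollis: knave, Ivan: knave, Isla: knave

Consider Viktor. Suppose Viktor is a knave.
Then no assignment of the remaining roles makes every statement match its speaker's type — contradiction.
So Viktor is a knight.
With that fixed, Isla's statement is false, so Isla is a knave.
Consider Hollis. Suppose Hollis is a knight.
Then no assignment of the remaining roles makes every statement match its speaker's type — contradiction.
So Hollis is a knave.
Consider Ivan. Suppose Ivan is a knight.
Then Viktor's statement comes out false, contradicting Viktor being a knight.
So Ivan is a knave.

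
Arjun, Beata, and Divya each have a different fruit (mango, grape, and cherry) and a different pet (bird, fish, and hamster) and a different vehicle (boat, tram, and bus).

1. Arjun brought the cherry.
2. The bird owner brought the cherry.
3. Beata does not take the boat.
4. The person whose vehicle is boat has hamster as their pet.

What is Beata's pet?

fish

With clues 1–2, bird is impossible for Beata's pet.
With clues 1–4, hamster is impossible for Beata's pet.
That leaves fish.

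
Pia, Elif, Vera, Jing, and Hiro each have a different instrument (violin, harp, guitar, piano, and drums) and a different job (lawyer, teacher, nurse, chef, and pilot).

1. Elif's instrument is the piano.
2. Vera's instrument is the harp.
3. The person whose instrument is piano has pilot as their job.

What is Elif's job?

pilot

With clues 1–3, chef, lawyer, nurse, and teacher are impossible for Elif's job.
That leaves pilot.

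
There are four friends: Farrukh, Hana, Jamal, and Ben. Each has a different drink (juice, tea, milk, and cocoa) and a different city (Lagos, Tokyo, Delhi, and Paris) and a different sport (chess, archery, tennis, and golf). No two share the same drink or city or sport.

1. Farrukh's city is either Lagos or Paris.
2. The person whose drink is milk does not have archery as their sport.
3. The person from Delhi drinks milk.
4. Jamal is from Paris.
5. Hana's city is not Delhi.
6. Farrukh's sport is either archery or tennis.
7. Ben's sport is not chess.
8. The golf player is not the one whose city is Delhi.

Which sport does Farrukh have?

With clues 1–6, chess and golf are impossible for Farrukh's sport.
With clues 1–8, tennis is impossible for Farrukh's sport.
That leaves archery.

archery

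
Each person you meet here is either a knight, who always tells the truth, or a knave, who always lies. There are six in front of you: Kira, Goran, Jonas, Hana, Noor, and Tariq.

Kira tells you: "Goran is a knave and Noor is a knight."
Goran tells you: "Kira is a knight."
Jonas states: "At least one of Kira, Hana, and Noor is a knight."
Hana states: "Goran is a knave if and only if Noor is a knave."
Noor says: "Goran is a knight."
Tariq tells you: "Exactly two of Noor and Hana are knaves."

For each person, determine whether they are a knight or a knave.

Kira: knave, Goran: knave, Jonas: knight, Hana: knight, Noor: knave, Tariq: knave

Consider Kira. Suppose Kira is a knight.
Then no assignment of the remaining roles makes every statement match its speaker's type — contradiction.
So Kira is a knave.
With that fixed, Goran's statement is false, so Goran is a knave.
With that fixed, Noor's statement is false, so Noor is a knave.
With that fixed, Hana's statement is true, so Hana is a knight.
With that fixed, Tariq's statement is false, so Tariq is a knave.
With that fixed, Jonas's statement is true, so Jonas is a knight.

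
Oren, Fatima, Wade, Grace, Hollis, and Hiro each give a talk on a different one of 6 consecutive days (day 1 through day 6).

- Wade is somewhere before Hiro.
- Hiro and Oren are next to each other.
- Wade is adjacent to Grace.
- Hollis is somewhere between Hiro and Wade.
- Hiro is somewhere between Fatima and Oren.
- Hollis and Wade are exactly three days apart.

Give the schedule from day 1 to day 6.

Wade, Grace, Fatima, Hollis, Hiro, Oren

From clue 1: Wade is in {1,2,3,4,5}.
From clues 1–2: Wade is in {1,2,3,4}.
From clues 1–3: Oren is in {3,4,5,6}.
From clues 1–4: Hollis is in {3,4}.
From clues 1–5: Hiro → day 5.
From clues 1–6: Wade → day 1, Grace → day 2, Fatima → day 3, Hollis → day 4, Oren → day 6.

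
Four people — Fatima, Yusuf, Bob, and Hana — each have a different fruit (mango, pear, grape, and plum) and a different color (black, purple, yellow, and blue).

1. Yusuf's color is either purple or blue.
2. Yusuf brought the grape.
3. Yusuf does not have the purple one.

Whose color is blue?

With clues 1–3, Bob, Fatima, and Hana are impossible for the one with color blue.
That leaves Yusuf.

Yusuf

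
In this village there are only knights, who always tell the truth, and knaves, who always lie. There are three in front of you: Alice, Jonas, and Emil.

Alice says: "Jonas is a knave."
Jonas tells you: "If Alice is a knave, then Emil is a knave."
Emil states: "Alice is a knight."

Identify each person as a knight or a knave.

Consider Alice. Suppose Alice is a knight.
Then no assignment of the remaining roles makes every statement match its speaker's type — contradiction.
So Alice is a knave.
With that fixed, Emil's statement is false, so Emil is a knave.
With that fixed, Jonas's statement is true, so Jonas is a knight.

Alice: knave, Jonas: knight, Emil: knave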